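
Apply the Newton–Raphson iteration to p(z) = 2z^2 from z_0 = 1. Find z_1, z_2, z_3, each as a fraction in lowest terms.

p'(z) = 4z.
p(1) = 2, p'(1) = 4, so z_1 = 1 - 2/4 = 1/2.
p(1/2) = 1/2, p'(1/2) = 2, so z_2 = (1/2) - (1/2)/2 = 1/4.
p(1/4) = 1/8, p'(1/4) = 1, so z_3 = (1/4) - (1/8)/1 = 1/8.

z_1 = 1/2, z_2 = 1/4, z_3 = 1/8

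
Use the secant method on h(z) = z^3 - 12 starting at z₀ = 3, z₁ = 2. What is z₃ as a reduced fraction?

2763/1201

h(3) = 15, h(2) = -4. z₂ = 2 - (-4)·(2 - 3)/((-4) - 15) = 42/19.
h(2) = -4, h(42/19) = -8220/6859. z₃ = (42/19) - (-8220/6859)·((42/19) - 2)/((-8220/6859) - (-4)) = 2763/1201.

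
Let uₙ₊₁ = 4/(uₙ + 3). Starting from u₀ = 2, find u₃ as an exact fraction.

u₁ = 4/(2 + 3) = 4/5.
u₂ = 4/(4/5 + 3) = 20/19.
u₃ = 4/(20/19 + 3) = 76/77.

76/77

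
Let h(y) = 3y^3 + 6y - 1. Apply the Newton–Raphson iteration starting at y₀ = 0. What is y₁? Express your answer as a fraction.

h'(y) = 9y^2 + 6.
h(0) = -1, h'(0) = 6, so y₁ = 0 - (-1)/6 = 1/6.

1/6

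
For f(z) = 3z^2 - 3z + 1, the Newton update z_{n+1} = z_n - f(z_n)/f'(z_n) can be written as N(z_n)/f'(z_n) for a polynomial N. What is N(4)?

f'(z) = 6z - 3.
N(z) = z·f'(z) - f(z) = z·(6z - 3) - (3z^2 - 3z + 1) = 3z^2 - 1.
N(4) = 47.

47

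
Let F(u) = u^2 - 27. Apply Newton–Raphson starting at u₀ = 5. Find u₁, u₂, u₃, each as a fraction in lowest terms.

u₁ = 26/5, u₂ = 1351/260, u₃ = 3650401/702520

F'(u) = 2u.
F(5) = -2, F'(5) = 10, so u₁ = 5 - (-2)/10 = 26/5.
F(26/5) = 1/25, F'(26/5) = 52/5, so u₂ = (26/5) - (1/25)/(52/5) = 1351/260.
F(1351/260) = 1/67600, F'(1351/260) = 1351/130, so u₃ = (1351/260) - (1/67600)/(1351/130) = 3650401/702520.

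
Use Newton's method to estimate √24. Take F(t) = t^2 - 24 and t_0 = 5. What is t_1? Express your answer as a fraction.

49/10

F'(t) = 2t.
F(5) = 1, F'(5) = 10, so t_1 = 5 - 1/10 = 49/10.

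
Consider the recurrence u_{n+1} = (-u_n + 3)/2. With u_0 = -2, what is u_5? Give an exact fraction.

35/32

u_1 = (-(-2) + 3)/2 = 5/2.
u_2 = (-(5/2) + 3)/2 = 1/4.
u_3 = (-(1/4) + 3)/2 = 11/8.
u_4 = (-(11/8) + 3)/2 = 13/16.
u_5 = (-(13/16) + 3)/2 = 35/32.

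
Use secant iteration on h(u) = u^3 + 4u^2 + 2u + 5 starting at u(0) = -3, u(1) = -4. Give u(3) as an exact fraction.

h(-3) = 8, h(-4) = -3. u(2) = (-4) - (-3)·((-4) - (-3))/((-3) - 8) = -41/11.
h(-4) = -3, h(-41/11) = 1776/1331. u(3) = (-41/11) - (1776/1331)·((-41/11) - (-4))/((1776/1331) - (-3)) = -2443/641.

-2443/641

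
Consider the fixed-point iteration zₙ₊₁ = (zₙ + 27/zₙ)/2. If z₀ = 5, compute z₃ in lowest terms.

z₁ = (5 + 27/5)/2 = 26/5.
z₂ = (26/5 + 27/(26/5))/2 = 1351/260.
z₃ = (1351/260 + 27/(1351/260))/2 = 3650401/702520.

3650401/702520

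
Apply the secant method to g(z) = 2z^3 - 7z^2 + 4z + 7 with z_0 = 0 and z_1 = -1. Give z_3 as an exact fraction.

g(0) = 7, g(-1) = -6. z_2 = (-1) - (-6)·((-1) - 0)/((-6) - 7) = -7/13.
g(-1) = -6, g(-7/13) = 5502/2197. z_3 = (-7/13) - (5502/2197)·((-7/13) - (-1))/((5502/2197) - (-6)) = -350/519.

-350/519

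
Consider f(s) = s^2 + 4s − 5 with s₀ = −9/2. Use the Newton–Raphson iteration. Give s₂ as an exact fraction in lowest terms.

−12201/2440

f'(s) = 2s + 4.
f(−9/2) = −11/4, f'(−9/2) = −5, so s₁ = (−9/2) − (−11/4)/(−5) = −101/20.
f(−101/20) = 121/400, f'(−101/20) = −61/10, so s₂ = (−101/20) − (121/400)/(−61/10) = −12201/2440.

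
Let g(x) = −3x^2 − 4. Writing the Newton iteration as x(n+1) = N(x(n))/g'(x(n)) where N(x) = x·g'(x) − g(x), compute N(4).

g'(x) = −6x.
N(x) = x·g'(x) − g(x) = x·(−6x) − (−3x^2 − 4) = −3x^2 + 4.
N(4) = −44.

−44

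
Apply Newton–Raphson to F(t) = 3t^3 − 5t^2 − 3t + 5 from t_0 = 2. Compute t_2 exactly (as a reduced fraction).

1727/1027

F'(t) = 9t^2 − 10t − 3.
F(2) = 3, F'(2) = 13, so t_1 = 2 − 3/13 = 23/13.
F(23/13) = 1440/2197, F'(23/13) = 1264/169, so t_2 = (23/13) − (1440/2197)/(1264/169) = 1727/1027.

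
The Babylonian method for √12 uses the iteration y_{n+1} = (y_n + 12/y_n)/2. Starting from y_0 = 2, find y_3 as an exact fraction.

97/28

y_1 = (2 + 12/2)/2 = 4.
y_2 = (4 + 12/4)/2 = 7/2.
y_3 = (7/2 + 12/(7/2))/2 = 97/28.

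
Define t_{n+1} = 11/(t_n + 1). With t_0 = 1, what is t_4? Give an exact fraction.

385/178

t_1 = 11/(1 + 1) = 11/2.
t_2 = 11/(11/2 + 1) = 22/13.
t_3 = 11/(22/13 + 1) = 143/35.
t_4 = 11/(143/35 + 1) = 385/178.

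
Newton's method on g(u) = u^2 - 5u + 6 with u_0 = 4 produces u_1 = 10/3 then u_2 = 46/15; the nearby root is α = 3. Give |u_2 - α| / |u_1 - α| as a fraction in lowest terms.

1/5

u_1 - α = 10/3 - 3 = 1/3, so |u_1 - α| = 1/3.
u_2 - α = 46/15 - 3 = 1/15, so |u_2 - α| = 1/15.
Ratio = (1/15) / (1/3) = 1/5.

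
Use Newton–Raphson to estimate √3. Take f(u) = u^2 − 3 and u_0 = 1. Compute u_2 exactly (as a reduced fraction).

7/4

f'(u) = 2u.
f(1) = −2, f'(1) = 2, so u_1 = 1 − (−2)/2 = 2.
f(2) = 1, f'(2) = 4, so u_2 = 2 − 1/4 = 7/4.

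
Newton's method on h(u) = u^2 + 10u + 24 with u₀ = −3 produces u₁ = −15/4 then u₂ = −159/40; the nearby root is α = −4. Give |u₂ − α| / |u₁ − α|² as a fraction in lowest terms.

2/5

u₁ − α = −15/4 − (−4) = −15/4 + 4 = 1/4, so |u₁ − α| = 1/4.
u₂ − α = −159/40 − (−4) = −159/40 + 4 = 1/40, so |u₂ − α| = 1/40.
|u₁ − α|² = 1/16.
Ratio = (1/40) / (1/16) = 2/5.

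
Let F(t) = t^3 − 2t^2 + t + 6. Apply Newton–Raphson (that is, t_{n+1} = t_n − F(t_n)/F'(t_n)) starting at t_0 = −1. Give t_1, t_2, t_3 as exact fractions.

F'(t) = 3t^2 − 4t + 1.
F(−1) = 2, F'(−1) = 8, so t_1 = (−1) − 2/8 = −5/4.
F(−5/4) = −21/64, F'(−5/4) = 171/16, so t_2 = (−5/4) − (−21/64)/(171/16) = −139/114.
F(−139/114) = −7987/1481544, F'(−139/114) = 14927/1444, so t_3 = (−139/114) − (−7987/1481544)/(14927/1444) = −9332845/7657551.

t_1 = −5/4, t_2 = −139/114, t_3 = −9332845/7657551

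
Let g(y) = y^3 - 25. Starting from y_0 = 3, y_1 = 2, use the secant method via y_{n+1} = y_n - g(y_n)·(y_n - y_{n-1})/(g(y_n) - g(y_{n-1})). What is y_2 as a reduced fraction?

55/19

g(3) = 2, g(2) = -17. y_2 = 2 - (-17)·(2 - 3)/((-17) - 2) = 55/19.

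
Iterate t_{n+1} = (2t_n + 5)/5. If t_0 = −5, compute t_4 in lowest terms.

187/125

t_1 = (2·(−5) + 5)/5 = −1.
t_2 = (2·(−1) + 5)/5 = 3/5.
t_3 = (2·(3/5) + 5)/5 = 31/25.
t_4 = (2·(31/25) + 5)/5 = 187/125.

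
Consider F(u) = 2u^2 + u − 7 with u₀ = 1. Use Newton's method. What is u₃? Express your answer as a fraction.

F'(u) = 4u + 1.
F(1) = −4, F'(1) = 5, so u₁ = 1 − (−4)/5 = 9/5.
F(9/5) = 32/25, F'(9/5) = 41/5, so u₂ = (9/5) − (32/25)/(41/5) = 337/205.
F(337/205) = 2048/42025, F'(337/205) = 1553/205, so u₃ = (337/205) − (2048/42025)/(1553/205) = 521313/318365.

521313/318365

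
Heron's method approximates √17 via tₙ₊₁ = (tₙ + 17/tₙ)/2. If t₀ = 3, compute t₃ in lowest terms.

t₁ = (3 + 17/3)/2 = 13/3.
t₂ = (13/3 + 17/(13/3))/2 = 161/39.
t₃ = (161/39 + 17/(161/39))/2 = 25889/6279.

25889/6279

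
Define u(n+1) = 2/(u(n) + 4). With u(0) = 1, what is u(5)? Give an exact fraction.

218/485

u(1) = 2/(1 + 4) = 2/5.
u(2) = 2/(2/5 + 4) = 5/11.
u(3) = 2/(5/11 + 4) = 22/49.
u(4) = 2/(22/49 + 4) = 49/109.
u(5) = 2/(49/109 + 4) = 218/485.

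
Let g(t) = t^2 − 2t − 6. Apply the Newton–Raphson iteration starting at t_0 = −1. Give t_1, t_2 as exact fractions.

g'(t) = 2t − 2.
g(−1) = −3, g'(−1) = −4, so t_1 = (−1) − (−3)/(−4) = −7/4.
g(−7/4) = 9/16, g'(−7/4) = −11/2, so t_2 = (−7/4) − (9/16)/(−11/2) = −145/88.

t_1 = −7/4, t_2 = −145/88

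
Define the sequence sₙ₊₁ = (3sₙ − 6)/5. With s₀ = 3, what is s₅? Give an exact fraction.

−7917/3125

s₁ = (3·3 − 6)/5 = 3/5.
s₂ = (3·(3/5) − 6)/5 = −21/25.
s₃ = (3·(−21/25) − 6)/5 = −213/125.
s₄ = (3·(−213/125) − 6)/5 = −1389/625.
s₅ = (3·(−1389/625) − 6)/5 = −7917/3125.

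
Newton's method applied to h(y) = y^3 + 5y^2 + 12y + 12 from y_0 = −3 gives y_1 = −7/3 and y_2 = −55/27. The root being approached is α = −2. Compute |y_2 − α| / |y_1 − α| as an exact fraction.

1/9

y_1 − α = −7/3 − (−2) = −7/3 + 2 = −1/3, so |y_1 − α| = 1/3.
y_2 − α = −55/27 − (−2) = −55/27 + 2 = −1/27, so |y_2 − α| = 1/27.
Ratio = (1/27) / (1/3) = 1/9.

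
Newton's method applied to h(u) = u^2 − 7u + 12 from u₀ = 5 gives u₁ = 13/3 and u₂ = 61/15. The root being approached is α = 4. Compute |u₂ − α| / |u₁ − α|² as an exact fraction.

u₁ − α = 13/3 − 4 = 1/3, so |u₁ − α| = 1/3.
u₂ − α = 61/15 − 4 = 1/15, so |u₂ − α| = 1/15.
|u₁ − α|² = 1/9.
Ratio = (1/15) / (1/9) = 3/5.

3/5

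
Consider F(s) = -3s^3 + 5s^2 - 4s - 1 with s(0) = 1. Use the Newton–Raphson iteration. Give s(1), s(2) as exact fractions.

F'(s) = -9s^2 + 10s - 4.
F(1) = -3, F'(1) = -3, so s(1) = 1 - (-3)/(-3) = 0.
F(0) = -1, F'(0) = -4, so s(2) = 0 - (-1)/(-4) = -1/4.

s(1) = 0, s(2) = -1/4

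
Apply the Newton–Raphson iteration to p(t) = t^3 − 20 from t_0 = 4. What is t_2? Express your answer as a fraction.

p'(t) = 3t^2.
p(4) = 44, p'(4) = 48, so t_1 = 4 − 44/48 = 37/12.
p(37/12) = 16093/1728, p'(37/12) = 1369/48, so t_2 = (37/12) − (16093/1728)/(1369/48) = 67933/24642.

67933/24642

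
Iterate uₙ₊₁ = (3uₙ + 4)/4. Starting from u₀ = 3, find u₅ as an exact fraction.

3853/1024

u₁ = (3·3 + 4)/4 = 13/4.
u₂ = (3·(13/4) + 4)/4 = 55/16.
u₃ = (3·(55/16) + 4)/4 = 229/64.
u₄ = (3·(229/64) + 4)/4 = 943/256.
u₅ = (3·(943/256) + 4)/4 = 3853/1024.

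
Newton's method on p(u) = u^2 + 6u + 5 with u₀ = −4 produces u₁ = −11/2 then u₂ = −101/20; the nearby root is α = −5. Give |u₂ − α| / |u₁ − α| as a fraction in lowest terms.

1/10

u₁ − α = −11/2 − (−5) = −11/2 + 5 = −1/2, so |u₁ − α| = 1/2.
u₂ − α = −101/20 − (−5) = −101/20 + 5 = −1/20, so |u₂ − α| = 1/20.
Ratio = (1/20) / (1/2) = 1/10.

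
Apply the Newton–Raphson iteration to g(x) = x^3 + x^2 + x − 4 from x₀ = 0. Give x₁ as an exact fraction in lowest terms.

4

g'(x) = 3x^2 + 2x + 1.
g(0) = −4, g'(0) = 1, so x₁ = 0 − (−4)/1 = 4.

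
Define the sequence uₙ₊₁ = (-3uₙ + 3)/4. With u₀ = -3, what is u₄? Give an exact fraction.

-21/32

u₁ = (-3·(-3) + 3)/4 = 3.
u₂ = (-3·3 + 3)/4 = -3/2.
u₃ = (-3·(-3/2) + 3)/4 = 15/8.
u₄ = (-3·(15/8) + 3)/4 = -21/32.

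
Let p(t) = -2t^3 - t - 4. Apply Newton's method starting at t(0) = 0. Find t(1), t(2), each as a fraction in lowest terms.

p'(t) = -6t^2 - 1.
p(0) = -4, p'(0) = -1, so t(1) = 0 - (-4)/(-1) = -4.
p(-4) = 128, p'(-4) = -97, so t(2) = (-4) - 128/(-97) = -260/97.

t(1) = -4, t(2) = -260/97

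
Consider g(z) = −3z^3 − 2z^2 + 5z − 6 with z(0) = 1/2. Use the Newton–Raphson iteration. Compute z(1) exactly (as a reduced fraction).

19/3

g'(z) = −9z^2 − 4z + 5.
g(1/2) = −35/8, g'(1/2) = 3/4, so z(1) = (1/2) − (−35/8)/(3/4) = 19/3.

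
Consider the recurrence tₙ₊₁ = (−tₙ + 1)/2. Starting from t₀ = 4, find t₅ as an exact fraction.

t₁ = (−4 + 1)/2 = −3/2.
t₂ = (−(−3/2) + 1)/2 = 5/4.
t₃ = (−(5/4) + 1)/2 = −1/8.
t₄ = (−(−1/8) + 1)/2 = 9/16.
t₅ = (−(9/16) + 1)/2 = 7/32.

7/32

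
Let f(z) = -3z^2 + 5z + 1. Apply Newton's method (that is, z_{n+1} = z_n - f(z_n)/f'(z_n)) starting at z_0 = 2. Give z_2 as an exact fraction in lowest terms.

f'(z) = -6z + 5.
f(2) = -1, f'(2) = -7, so z_1 = 2 - (-1)/(-7) = 13/7.
f(13/7) = -3/49, f'(13/7) = -43/7, so z_2 = (13/7) - (-3/49)/(-43/7) = 556/301.

556/301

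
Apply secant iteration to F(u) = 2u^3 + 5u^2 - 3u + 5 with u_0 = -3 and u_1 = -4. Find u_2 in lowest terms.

F(-3) = 5, F(-4) = -31. u_2 = (-4) - (-31)·((-4) - (-3))/((-31) - 5) = -113/36.

-113/36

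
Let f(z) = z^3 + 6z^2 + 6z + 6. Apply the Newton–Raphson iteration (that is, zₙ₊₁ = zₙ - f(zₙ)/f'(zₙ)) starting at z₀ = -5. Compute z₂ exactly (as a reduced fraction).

-510931/101241

f'(z) = 3z^2 + 12z + 6.
f(-5) = 1, f'(-5) = 21, so z₁ = (-5) - 1/21 = -106/21.
f(-106/21) = -190/9261, f'(-106/21) = 3214/147, so z₂ = (-106/21) - (-190/9261)/(3214/147) = -510931/101241.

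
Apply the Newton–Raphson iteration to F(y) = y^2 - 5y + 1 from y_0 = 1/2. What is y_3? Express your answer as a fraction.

F'(y) = 2y - 5.
F(1/2) = -5/4, F'(1/2) = -4, so y_1 = (1/2) - (-5/4)/(-4) = 3/16.
F(3/16) = 25/256, F'(3/16) = -37/8, so y_2 = (3/16) - (25/256)/(-37/8) = 247/1184.
F(247/1184) = 625/1401856, F'(247/1184) = -2713/592, so y_3 = (247/1184) - (625/1401856)/(-2713/592) = 1340847/6424384.

1340847/6424384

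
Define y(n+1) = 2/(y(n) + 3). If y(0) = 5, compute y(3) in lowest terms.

26/47

y(1) = 2/(5 + 3) = 1/4.
y(2) = 2/(1/4 + 3) = 8/13.
y(3) = 2/(8/13 + 3) = 26/47.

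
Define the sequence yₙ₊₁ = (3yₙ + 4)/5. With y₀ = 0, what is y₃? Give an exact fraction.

y₁ = (3·0 + 4)/5 = 4/5.
y₂ = (3·(4/5) + 4)/5 = 32/25.
y₃ = (3·(32/25) + 4)/5 = 196/125.

196/125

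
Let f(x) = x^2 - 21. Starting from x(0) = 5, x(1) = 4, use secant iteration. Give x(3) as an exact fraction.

353/77

f(5) = 4, f(4) = -5. x(2) = 4 - (-5)·(4 - 5)/((-5) - 4) = 41/9.
f(4) = -5, f(41/9) = -20/81. x(3) = (41/9) - (-20/81)·((41/9) - 4)/((-20/81) - (-5)) = 353/77.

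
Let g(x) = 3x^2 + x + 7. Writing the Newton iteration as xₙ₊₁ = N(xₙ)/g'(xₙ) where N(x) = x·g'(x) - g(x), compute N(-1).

-4

g'(x) = 6x + 1.
N(x) = x·g'(x) - g(x) = x·(6x + 1) - (3x^2 + x + 7) = 3x^2 - 7.
N(-1) = -4.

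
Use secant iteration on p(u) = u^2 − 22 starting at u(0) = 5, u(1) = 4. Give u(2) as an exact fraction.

14/3

p(5) = 3, p(4) = −6. u(2) = 4 − (−6)·(4 − 5)/((−6) − 3) = 14/3.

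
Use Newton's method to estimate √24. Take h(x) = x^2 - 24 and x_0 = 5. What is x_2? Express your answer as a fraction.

h'(x) = 2x.
h(5) = 1, h'(5) = 10, so x_1 = 5 - 1/10 = 49/10.
h(49/10) = 1/100, h'(49/10) = 49/5, so x_2 = (49/10) - (1/100)/(49/5) = 4801/980.

4801/980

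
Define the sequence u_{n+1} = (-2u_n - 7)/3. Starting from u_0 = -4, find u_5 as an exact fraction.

-257/243

u_1 = (-2·(-4) - 7)/3 = 1/3.
u_2 = (-2·(1/3) - 7)/3 = -23/9.
u_3 = (-2·(-23/9) - 7)/3 = -17/27.
u_4 = (-2·(-17/27) - 7)/3 = -155/81.
u_5 = (-2·(-155/81) - 7)/3 = -257/243.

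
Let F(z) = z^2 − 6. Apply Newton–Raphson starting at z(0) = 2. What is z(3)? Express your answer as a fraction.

4801/1960

F'(z) = 2z.
F(2) = −2, F'(2) = 4, so z(1) = 2 − (−2)/4 = 5/2.
F(5/2) = 1/4, F'(5/2) = 5, so z(2) = (5/2) − (1/4)/5 = 49/20.
F(49/20) = 1/400, F'(49/20) = 49/10, so z(3) = (49/20) − (1/400)/(49/10) = 4801/1960.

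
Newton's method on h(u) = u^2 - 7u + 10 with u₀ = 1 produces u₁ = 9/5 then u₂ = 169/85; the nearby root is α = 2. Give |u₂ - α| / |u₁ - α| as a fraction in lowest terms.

1/17

u₁ - α = 9/5 - 2 = -1/5, so |u₁ - α| = 1/5.
u₂ - α = 169/85 - 2 = -1/85, so |u₂ - α| = 1/85.
Ratio = (1/85) / (1/5) = 1/17.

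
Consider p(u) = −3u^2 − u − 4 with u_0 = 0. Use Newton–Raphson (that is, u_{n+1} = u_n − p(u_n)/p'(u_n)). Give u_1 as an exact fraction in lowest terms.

p'(u) = −6u − 1.
p(0) = −4, p'(0) = −1, so u_1 = 0 − (−4)/(−1) = −4.

−4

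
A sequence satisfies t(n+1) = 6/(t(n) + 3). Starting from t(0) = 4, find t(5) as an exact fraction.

354/259

t(1) = 6/(4 + 3) = 6/7.
t(2) = 6/(6/7 + 3) = 14/9.
t(3) = 6/(14/9 + 3) = 54/41.
t(4) = 6/(54/41 + 3) = 82/59.
t(5) = 6/(82/59 + 3) = 354/259.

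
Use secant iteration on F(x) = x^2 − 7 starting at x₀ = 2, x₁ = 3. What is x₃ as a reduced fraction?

37/14

F(2) = −3, F(3) = 2. x₂ = 3 − 2·(3 − 2)/(2 − (−3)) = 13/5.
F(3) = 2, F(13/5) = −6/25. x₃ = (13/5) − (−6/25)·((13/5) − 3)/((−6/25) − 2) = 37/14.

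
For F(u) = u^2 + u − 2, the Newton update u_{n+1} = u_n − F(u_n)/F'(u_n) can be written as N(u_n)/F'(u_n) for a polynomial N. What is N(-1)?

F'(u) = 2u + 1.
N(u) = u·F'(u) − F(u) = u·(2u + 1) − (u^2 + u − 2) = u^2 + 2.
N(-1) = 3.

3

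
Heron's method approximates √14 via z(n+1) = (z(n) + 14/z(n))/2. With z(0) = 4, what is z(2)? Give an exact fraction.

z(1) = (4 + 14/4)/2 = 15/4.
z(2) = (15/4 + 14/(15/4))/2 = 449/120.

449/120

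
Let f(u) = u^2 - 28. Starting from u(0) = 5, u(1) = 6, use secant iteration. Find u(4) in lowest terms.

f(5) = -3, f(6) = 8. u(2) = 6 - 8·(6 - 5)/(8 - (-3)) = 58/11.
f(6) = 8, f(58/11) = -24/121. u(3) = (58/11) - (-24/121)·((58/11) - 6)/((-24/121) - 8) = 164/31.
f(58/11) = -24/121, f(164/31) = -12/961. u(4) = (164/31) - (-12/961)·((164/31) - (58/11))/((-12/961) - (-24/121)) = 9530/1801.

9530/1801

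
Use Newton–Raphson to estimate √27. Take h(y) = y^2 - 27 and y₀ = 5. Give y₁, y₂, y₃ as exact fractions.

y₁ = 26/5, y₂ = 1351/260, y₃ = 3650401/702520

h'(y) = 2y.
h(5) = -2, h'(5) = 10, so y₁ = 5 - (-2)/10 = 26/5.
h(26/5) = 1/25, h'(26/5) = 52/5, so y₂ = (26/5) - (1/25)/(52/5) = 1351/260.
h(1351/260) = 1/67600, h'(1351/260) = 1351/130, so y₃ = (1351/260) - (1/67600)/(1351/130) = 3650401/702520.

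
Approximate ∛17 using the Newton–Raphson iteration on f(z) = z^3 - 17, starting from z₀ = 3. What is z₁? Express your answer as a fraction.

71/27

f'(z) = 3z^2.
f(3) = 10, f'(3) = 27, so z₁ = 3 - 10/27 = 71/27.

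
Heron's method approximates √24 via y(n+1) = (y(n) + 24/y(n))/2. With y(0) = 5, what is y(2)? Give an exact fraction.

4801/980

y(1) = (5 + 24/5)/2 = 49/10.
y(2) = (49/10 + 24/(49/10))/2 = 4801/980.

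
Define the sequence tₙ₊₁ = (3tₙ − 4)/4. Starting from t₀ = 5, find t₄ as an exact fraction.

−295/256

t₁ = (3·5 − 4)/4 = 11/4.
t₂ = (3·(11/4) − 4)/4 = 17/16.
t₃ = (3·(17/16) − 4)/4 = −13/64.
t₄ = (3·(−13/64) − 4)/4 = −295/256.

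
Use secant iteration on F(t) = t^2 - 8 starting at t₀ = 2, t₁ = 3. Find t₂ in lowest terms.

F(2) = -4, F(3) = 1. t₂ = 3 - 1·(3 - 2)/(1 - (-4)) = 14/5.

14/5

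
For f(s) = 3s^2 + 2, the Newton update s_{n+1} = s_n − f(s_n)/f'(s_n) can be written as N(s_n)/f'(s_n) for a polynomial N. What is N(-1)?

f'(s) = 6s.
N(s) = s·f'(s) − f(s) = s·(6s) − (3s^2 + 2) = 3s^2 − 2.
N(-1) = 1.

1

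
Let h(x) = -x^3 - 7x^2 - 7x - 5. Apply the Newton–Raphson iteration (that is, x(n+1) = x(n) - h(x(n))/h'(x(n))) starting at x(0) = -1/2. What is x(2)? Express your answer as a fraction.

h'(x) = -3x^2 - 14x - 7.
h(-1/2) = -25/8, h'(-1/2) = -3/4, so x(1) = (-1/2) - (-25/8)/(-3/4) = -14/3.
h(-14/3) = -625/27, h'(-14/3) = -7, so x(2) = (-14/3) - (-625/27)/(-7) = -1507/189.

-1507/189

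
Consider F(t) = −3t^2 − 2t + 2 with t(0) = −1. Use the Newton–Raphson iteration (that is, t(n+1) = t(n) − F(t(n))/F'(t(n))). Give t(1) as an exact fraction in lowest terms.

F'(t) = −6t − 2.
F(−1) = 1, F'(−1) = 4, so t(1) = (−1) − 1/4 = −5/4.

−5/4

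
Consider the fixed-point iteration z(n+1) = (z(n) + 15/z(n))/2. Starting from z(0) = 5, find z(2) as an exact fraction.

z(1) = (5 + 15/5)/2 = 4.
z(2) = (4 + 15/4)/2 = 31/8.

31/8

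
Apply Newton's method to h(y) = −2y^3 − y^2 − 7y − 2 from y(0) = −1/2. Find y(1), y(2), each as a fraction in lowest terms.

y(1) = −3/10, y(2) = −1009/3470

h'(y) = −6y^2 − 2y − 7.
h(−1/2) = 3/2, h'(−1/2) = −15/2, so y(1) = (−1/2) − (3/2)/(−15/2) = −3/10.
h(−3/10) = 8/125, h'(−3/10) = −347/50, so y(2) = (−3/10) − (8/125)/(−347/50) = −1009/3470.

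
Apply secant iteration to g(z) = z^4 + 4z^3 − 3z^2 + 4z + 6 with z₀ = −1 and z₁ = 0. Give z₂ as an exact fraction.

g(−1) = −4, g(0) = 6. z₂ = 0 − 6·(0 − (−1))/(6 − (−4)) = −3/5.

−3/5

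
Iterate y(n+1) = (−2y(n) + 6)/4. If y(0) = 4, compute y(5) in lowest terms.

29/32

y(1) = (−2·4 + 6)/4 = −1/2.
y(2) = (−2·(−1/2) + 6)/4 = 7/4.
y(3) = (−2·(7/4) + 6)/4 = 5/8.
y(4) = (−2·(5/8) + 6)/4 = 19/16.
y(5) = (−2·(19/16) + 6)/4 = 29/32.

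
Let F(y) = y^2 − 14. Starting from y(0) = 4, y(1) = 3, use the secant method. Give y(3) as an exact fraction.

F(4) = 2, F(3) = −5. y(2) = 3 − (−5)·(3 − 4)/((−5) − 2) = 26/7.
F(3) = −5, F(26/7) = −10/49. y(3) = (26/7) − (−10/49)·((26/7) − 3)/((−10/49) − (−5)) = 176/47.

176/47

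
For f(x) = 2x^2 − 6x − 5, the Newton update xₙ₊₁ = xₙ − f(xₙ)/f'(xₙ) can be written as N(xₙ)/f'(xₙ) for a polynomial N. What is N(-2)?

13

f'(x) = 4x − 6.
N(x) = x·f'(x) − f(x) = x·(4x − 6) − (2x^2 − 6x − 5) = 2x^2 + 5.
N(-2) = 13.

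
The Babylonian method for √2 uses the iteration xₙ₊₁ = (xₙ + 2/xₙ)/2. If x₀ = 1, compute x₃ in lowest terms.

x₁ = (1 + 2/1)/2 = 3/2.
x₂ = (3/2 + 2/(3/2))/2 = 17/12.
x₃ = (17/12 + 2/(17/12))/2 = 577/408.

577/408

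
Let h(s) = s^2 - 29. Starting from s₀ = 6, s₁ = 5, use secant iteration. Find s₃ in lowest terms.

307/57

h(6) = 7, h(5) = -4. s₂ = 5 - (-4)·(5 - 6)/((-4) - 7) = 59/11.
h(5) = -4, h(59/11) = -28/121. s₃ = (59/11) - (-28/121)·((59/11) - 5)/((-28/121) - (-4)) = 307/57.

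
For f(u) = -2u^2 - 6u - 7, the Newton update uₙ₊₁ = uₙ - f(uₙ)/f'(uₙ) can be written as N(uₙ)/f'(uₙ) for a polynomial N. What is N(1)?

f'(u) = -4u - 6.
N(u) = u·f'(u) - f(u) = u·(-4u - 6) - (-2u^2 - 6u - 7) = -2u^2 + 7.
N(1) = 5.

5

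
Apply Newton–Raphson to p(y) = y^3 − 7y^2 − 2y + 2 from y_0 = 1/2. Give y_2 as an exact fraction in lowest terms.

55831/132957

p'(y) = 3y^2 − 14y − 2.
p(1/2) = −5/8, p'(1/2) = −33/4, so y_1 = (1/2) − (−5/8)/(−33/4) = 14/33.
p(14/33) = −1150/35937, p'(14/33) = −2686/363, so y_2 = (14/33) − (−1150/35937)/(−2686/363) = 55831/132957.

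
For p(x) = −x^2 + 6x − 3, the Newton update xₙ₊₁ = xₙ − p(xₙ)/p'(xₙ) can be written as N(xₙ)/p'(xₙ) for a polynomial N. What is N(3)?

p'(x) = −2x + 6.
N(x) = x·p'(x) − p(x) = x·(−2x + 6) − (−x^2 + 6x − 3) = −x^2 + 3.
N(3) = −6.

−6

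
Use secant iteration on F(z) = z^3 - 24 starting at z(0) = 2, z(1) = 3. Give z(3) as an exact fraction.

8882/3081

F(2) = -16, F(3) = 3. z(2) = 3 - 3·(3 - 2)/(3 - (-16)) = 54/19.
F(3) = 3, F(54/19) = -7152/6859. z(3) = (54/19) - (-7152/6859)·((54/19) - 3)/((-7152/6859) - 3) = 8882/3081.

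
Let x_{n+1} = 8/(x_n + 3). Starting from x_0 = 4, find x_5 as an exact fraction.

5288/3127

x_1 = 8/(4 + 3) = 8/7.
x_2 = 8/(8/7 + 3) = 56/29.
x_3 = 8/(56/29 + 3) = 232/143.
x_4 = 8/(232/143 + 3) = 1144/661.
x_5 = 8/(1144/661 + 3) = 5288/3127.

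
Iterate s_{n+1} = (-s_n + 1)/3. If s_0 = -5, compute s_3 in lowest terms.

4/9

s_1 = (-(-5) + 1)/3 = 2.
s_2 = (-2 + 1)/3 = -1/3.
s_3 = (-(-1/3) + 1)/3 = 4/9.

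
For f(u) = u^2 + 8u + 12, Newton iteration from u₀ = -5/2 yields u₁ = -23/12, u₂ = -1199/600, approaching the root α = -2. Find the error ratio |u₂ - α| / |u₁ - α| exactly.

u₁ - α = -23/12 - (-2) = -23/12 + 2 = 1/12, so |u₁ - α| = 1/12.
u₂ - α = -1199/600 - (-2) = -1199/600 + 2 = 1/600, so |u₂ - α| = 1/600.
Ratio = (1/600) / (1/12) = 1/50.

1/50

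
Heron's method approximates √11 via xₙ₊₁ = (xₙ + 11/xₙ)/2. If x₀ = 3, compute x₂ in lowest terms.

x₁ = (3 + 11/3)/2 = 10/3.
x₂ = (10/3 + 11/(10/3))/2 = 199/60.

199/60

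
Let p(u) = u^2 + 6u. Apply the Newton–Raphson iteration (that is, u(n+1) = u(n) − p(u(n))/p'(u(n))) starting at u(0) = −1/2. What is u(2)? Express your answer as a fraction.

1/2440

p'(u) = 2u + 6.
p(−1/2) = −11/4, p'(−1/2) = 5, so u(1) = (−1/2) − (−11/4)/5 = 1/20.
p(1/20) = 121/400, p'(1/20) = 61/10, so u(2) = (1/20) − (121/400)/(61/10) = 1/2440.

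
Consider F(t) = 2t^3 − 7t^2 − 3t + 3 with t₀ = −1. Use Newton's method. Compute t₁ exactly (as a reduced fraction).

F'(t) = 6t^2 − 14t − 3.
F(−1) = −3, F'(−1) = 17, so t₁ = (−1) − (−3)/17 = −14/17.

−14/17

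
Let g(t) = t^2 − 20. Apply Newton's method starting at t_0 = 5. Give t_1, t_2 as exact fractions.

g'(t) = 2t.
g(5) = 5, g'(5) = 10, so t_1 = 5 − 5/10 = 9/2.
g(9/2) = 1/4, g'(9/2) = 9, so t_2 = (9/2) − (1/4)/9 = 161/36.

t_1 = 9/2, t_2 = 161/36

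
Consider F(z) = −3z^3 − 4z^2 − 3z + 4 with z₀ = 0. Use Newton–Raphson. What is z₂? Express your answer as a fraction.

76/89

F'(z) = −9z^2 − 8z − 3.
F(0) = 4, F'(0) = −3, so z₁ = 0 − 4/(−3) = 4/3.
F(4/3) = −128/9, F'(4/3) = −89/3, so z₂ = (4/3) − (−128/9)/(−89/3) = 76/89.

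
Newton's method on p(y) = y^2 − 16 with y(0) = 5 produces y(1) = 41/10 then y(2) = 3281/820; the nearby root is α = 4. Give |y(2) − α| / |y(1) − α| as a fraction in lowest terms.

1/82

y(1) − α = 41/10 − 4 = 1/10, so |y(1) − α| = 1/10.
y(2) − α = 3281/820 − 4 = 1/820, so |y(2) − α| = 1/820.
Ratio = (1/820) / (1/10) = 1/82.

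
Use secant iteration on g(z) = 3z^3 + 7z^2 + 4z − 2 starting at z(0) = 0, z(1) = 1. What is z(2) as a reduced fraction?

1/7

g(0) = −2, g(1) = 12. z(2) = 1 − 12·(1 − 0)/(12 − (−2)) = 1/7.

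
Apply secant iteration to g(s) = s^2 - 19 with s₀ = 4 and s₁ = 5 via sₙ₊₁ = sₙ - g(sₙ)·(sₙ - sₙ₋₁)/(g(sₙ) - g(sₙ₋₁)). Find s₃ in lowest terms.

g(4) = -3, g(5) = 6. s₂ = 5 - 6·(5 - 4)/(6 - (-3)) = 13/3.
g(5) = 6, g(13/3) = -2/9. s₃ = (13/3) - (-2/9)·((13/3) - 5)/((-2/9) - 6) = 61/14.

61/14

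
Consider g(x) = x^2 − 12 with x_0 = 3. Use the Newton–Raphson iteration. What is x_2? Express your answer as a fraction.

97/28

g'(x) = 2x.
g(3) = −3, g'(3) = 6, so x_1 = 3 − (−3)/6 = 7/2.
g(7/2) = 1/4, g'(7/2) = 7, so x_2 = (7/2) − (1/4)/7 = 97/28.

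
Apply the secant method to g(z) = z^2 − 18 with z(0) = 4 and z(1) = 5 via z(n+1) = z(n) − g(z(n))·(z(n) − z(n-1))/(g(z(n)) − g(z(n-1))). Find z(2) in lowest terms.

g(4) = −2, g(5) = 7. z(2) = 5 − 7·(5 − 4)/(7 − (−2)) = 38/9.

38/9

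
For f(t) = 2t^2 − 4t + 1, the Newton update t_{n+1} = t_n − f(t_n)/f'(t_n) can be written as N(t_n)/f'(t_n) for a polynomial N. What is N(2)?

f'(t) = 4t − 4.
N(t) = t·f'(t) − f(t) = t·(4t − 4) − (2t^2 − 4t + 1) = 2t^2 − 1.
N(2) = 7.

7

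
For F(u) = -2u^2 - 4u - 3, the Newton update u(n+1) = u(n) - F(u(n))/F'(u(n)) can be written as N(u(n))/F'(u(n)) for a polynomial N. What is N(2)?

-5

F'(u) = -4u - 4.
N(u) = u·F'(u) - F(u) = u·(-4u - 4) - (-2u^2 - 4u - 3) = -2u^2 + 3.
N(2) = -5.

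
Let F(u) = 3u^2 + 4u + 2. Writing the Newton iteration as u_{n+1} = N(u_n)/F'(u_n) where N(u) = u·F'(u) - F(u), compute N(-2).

F'(u) = 6u + 4.
N(u) = u·F'(u) - F(u) = u·(6u + 4) - (3u^2 + 4u + 2) = 3u^2 - 2.
N(-2) = 10.

10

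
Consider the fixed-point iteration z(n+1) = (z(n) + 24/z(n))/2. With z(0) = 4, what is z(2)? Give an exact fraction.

49/10

z(1) = (4 + 24/4)/2 = 5.
z(2) = (5 + 24/5)/2 = 49/10.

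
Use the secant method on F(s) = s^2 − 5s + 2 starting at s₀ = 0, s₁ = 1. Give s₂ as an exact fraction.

F(0) = 2, F(1) = −2. s₂ = 1 − (−2)·(1 − 0)/((−2) − 2) = 1/2.

1/2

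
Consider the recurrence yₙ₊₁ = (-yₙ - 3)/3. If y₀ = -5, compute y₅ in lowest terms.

-178/243

y₁ = (-(-5) - 3)/3 = 2/3.
y₂ = (-(2/3) - 3)/3 = -11/9.
y₃ = (-(-11/9) - 3)/3 = -16/27.
y₄ = (-(-16/27) - 3)/3 = -65/81.
y₅ = (-(-65/81) - 3)/3 = -178/243.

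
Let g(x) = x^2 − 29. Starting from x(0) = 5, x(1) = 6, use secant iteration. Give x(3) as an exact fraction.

673/125

g(5) = −4, g(6) = 7. x(2) = 6 − 7·(6 − 5)/(7 − (−4)) = 59/11.
g(6) = 7, g(59/11) = −28/121. x(3) = (59/11) − (−28/121)·((59/11) − 6)/((−28/121) − 7) = 673/125.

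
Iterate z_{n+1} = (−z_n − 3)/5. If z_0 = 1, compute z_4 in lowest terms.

−311/625

z_1 = (−1 − 3)/5 = −4/5.
z_2 = (−(−4/5) − 3)/5 = −11/25.
z_3 = (−(−11/25) − 3)/5 = −64/125.
z_4 = (−(−64/125) − 3)/5 = −311/625.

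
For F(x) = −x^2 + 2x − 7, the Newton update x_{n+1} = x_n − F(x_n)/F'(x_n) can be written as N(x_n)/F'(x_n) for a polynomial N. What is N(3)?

−2

F'(x) = −2x + 2.
N(x) = x·F'(x) − F(x) = x·(−2x + 2) − (−x^2 + 2x − 7) = −x^2 + 7.
N(3) = −2.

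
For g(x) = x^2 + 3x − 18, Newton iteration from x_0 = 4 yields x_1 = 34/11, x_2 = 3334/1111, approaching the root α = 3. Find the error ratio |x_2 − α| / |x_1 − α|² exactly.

x_1 − α = 34/11 − 3 = 1/11, so |x_1 − α| = 1/11.
x_2 − α = 3334/1111 − 3 = 1/1111, so |x_2 − α| = 1/1111.
|x_1 − α|² = 1/121.
Ratio = (1/1111) / (1/121) = 11/101.

11/101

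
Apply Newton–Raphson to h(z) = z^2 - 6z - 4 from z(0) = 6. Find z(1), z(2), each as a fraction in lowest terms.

h'(z) = 2z - 6.
h(6) = -4, h'(6) = 6, so z(1) = 6 - (-4)/6 = 20/3.
h(20/3) = 4/9, h'(20/3) = 22/3, so z(2) = (20/3) - (4/9)/(22/3) = 218/33.

z(1) = 20/3, z(2) = 218/33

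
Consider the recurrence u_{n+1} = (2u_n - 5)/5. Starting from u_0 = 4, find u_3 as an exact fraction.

u_1 = (2·4 - 5)/5 = 3/5.
u_2 = (2·(3/5) - 5)/5 = -19/25.
u_3 = (2·(-19/25) - 5)/5 = -163/125.

-163/125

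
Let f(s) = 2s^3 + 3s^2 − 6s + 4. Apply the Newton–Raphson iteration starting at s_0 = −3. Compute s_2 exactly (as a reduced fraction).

f'(s) = 6s^2 + 6s − 6.
f(−3) = −5, f'(−3) = 30, so s_1 = (−3) − (−5)/30 = −17/6.
f(−17/6) = −11/27, f'(−17/6) = 151/6, so s_2 = (−17/6) − (−11/27)/(151/6) = −7657/2718.

−7657/2718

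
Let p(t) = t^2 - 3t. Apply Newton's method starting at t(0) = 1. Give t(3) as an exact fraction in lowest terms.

p'(t) = 2t - 3.
p(1) = -2, p'(1) = -1, so t(1) = 1 - (-2)/(-1) = -1.
p(-1) = 4, p'(-1) = -5, so t(2) = (-1) - 4/(-5) = -1/5.
p(-1/5) = 16/25, p'(-1/5) = -17/5, so t(3) = (-1/5) - (16/25)/(-17/5) = -1/85.

-1/85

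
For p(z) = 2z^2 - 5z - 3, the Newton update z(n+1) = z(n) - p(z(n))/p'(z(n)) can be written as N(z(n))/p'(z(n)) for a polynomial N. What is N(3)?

p'(z) = 4z - 5.
N(z) = z·p'(z) - p(z) = z·(4z - 5) - (2z^2 - 5z - 3) = 2z^2 + 3.
N(3) = 21.

21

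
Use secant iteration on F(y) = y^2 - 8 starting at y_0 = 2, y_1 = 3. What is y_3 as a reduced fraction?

82/29

F(2) = -4, F(3) = 1. y_2 = 3 - 1·(3 - 2)/(1 - (-4)) = 14/5.
F(3) = 1, F(14/5) = -4/25. y_3 = (14/5) - (-4/25)·((14/5) - 3)/((-4/25) - 1) = 82/29.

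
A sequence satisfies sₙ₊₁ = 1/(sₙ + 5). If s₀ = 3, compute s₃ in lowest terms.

s₁ = 1/(3 + 5) = 1/8.
s₂ = 1/(1/8 + 5) = 8/41.
s₃ = 1/(8/41 + 5) = 41/213.

41/213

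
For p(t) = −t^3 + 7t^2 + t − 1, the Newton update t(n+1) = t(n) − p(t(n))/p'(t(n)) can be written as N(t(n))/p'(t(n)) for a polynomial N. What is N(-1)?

10

p'(t) = −3t^2 + 14t + 1.
N(t) = t·p'(t) − p(t) = t·(−3t^2 + 14t + 1) − (−t^3 + 7t^2 + t − 1) = −2t^3 + 7t^2 + 1.
N(-1) = 10.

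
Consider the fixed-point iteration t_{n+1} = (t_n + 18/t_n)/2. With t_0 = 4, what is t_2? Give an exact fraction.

577/136

t_1 = (4 + 18/4)/2 = 17/4.
t_2 = (17/4 + 18/(17/4))/2 = 577/136.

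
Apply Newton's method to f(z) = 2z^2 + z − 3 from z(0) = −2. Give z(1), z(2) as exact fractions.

f'(z) = 4z + 1.
f(−2) = 3, f'(−2) = −7, so z(1) = (−2) − 3/(−7) = −11/7.
f(−11/7) = 18/49, f'(−11/7) = −37/7, so z(2) = (−11/7) − (18/49)/(−37/7) = −389/259.

z(1) = −11/7, z(2) = −389/259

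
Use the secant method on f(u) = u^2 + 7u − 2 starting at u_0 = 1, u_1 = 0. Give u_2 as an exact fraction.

1/4

f(1) = 6, f(0) = −2. u_2 = 0 − (−2)·(0 − 1)/((−2) − 6) = 1/4.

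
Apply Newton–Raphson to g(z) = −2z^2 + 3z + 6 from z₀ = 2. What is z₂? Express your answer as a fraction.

542/205

g'(z) = −4z + 3.
g(2) = 4, g'(2) = −5, so z₁ = 2 − 4/(−5) = 14/5.
g(14/5) = −32/25, g'(14/5) = −41/5, so z₂ = (14/5) − (−32/25)/(−41/5) = 542/205.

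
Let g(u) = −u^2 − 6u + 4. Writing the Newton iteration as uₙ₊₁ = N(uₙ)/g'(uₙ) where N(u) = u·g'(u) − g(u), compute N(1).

−5

g'(u) = −2u − 6.
N(u) = u·g'(u) − g(u) = u·(−2u − 6) − (−u^2 − 6u + 4) = −u^2 − 4.
N(1) = −5.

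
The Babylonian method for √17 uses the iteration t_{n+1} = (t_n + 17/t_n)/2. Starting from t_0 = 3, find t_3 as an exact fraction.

t_1 = (3 + 17/3)/2 = 13/3.
t_2 = (13/3 + 17/(13/3))/2 = 161/39.
t_3 = (161/39 + 17/(161/39))/2 = 25889/6279.

25889/6279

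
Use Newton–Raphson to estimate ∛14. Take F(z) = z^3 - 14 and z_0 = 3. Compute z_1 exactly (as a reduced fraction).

68/27

F'(z) = 3z^2.
F(3) = 13, F'(3) = 27, so z_1 = 3 - 13/27 = 68/27.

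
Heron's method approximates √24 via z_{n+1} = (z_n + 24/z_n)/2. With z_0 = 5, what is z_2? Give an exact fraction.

4801/980

z_1 = (5 + 24/5)/2 = 49/10.
z_2 = (49/10 + 24/(49/10))/2 = 4801/980.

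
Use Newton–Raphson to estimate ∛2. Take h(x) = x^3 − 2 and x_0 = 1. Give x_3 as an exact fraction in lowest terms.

1126819/894348

h'(x) = 3x^2.
h(1) = −1, h'(1) = 3, so x_1 = 1 − (−1)/3 = 4/3.
h(4/3) = 10/27, h'(4/3) = 16/3, so x_2 = (4/3) − (10/27)/(16/3) = 91/72.
h(91/72) = 7075/373248, h'(91/72) = 8281/1728, so x_3 = (91/72) − (7075/373248)/(8281/1728) = 1126819/894348.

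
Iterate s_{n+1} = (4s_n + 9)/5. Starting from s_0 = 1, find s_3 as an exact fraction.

613/125

s_1 = (4·1 + 9)/5 = 13/5.
s_2 = (4·(13/5) + 9)/5 = 97/25.
s_3 = (4·(97/25) + 9)/5 = 613/125.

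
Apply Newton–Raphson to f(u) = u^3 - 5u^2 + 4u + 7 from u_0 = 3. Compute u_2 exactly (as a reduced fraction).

11/4

f'(u) = 3u^2 - 10u + 4.
f(3) = 1, f'(3) = 1, so u_1 = 3 - 1/1 = 2.
f(2) = 3, f'(2) = -4, so u_2 = 2 - 3/(-4) = 11/4.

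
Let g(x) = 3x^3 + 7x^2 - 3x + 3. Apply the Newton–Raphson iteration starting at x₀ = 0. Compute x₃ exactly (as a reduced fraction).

-2/25

g'(x) = 9x^2 + 14x - 3.
g(0) = 3, g'(0) = -3, so x₁ = 0 - 3/(-3) = 1.
g(1) = 10, g'(1) = 20, so x₂ = 1 - 10/20 = 1/2.
g(1/2) = 29/8, g'(1/2) = 25/4, so x₃ = (1/2) - (29/8)/(25/4) = -2/25.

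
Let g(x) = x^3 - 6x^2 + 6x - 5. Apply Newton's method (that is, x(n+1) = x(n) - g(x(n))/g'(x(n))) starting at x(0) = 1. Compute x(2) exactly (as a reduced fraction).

115/279

g'(x) = 3x^2 - 12x + 6.
g(1) = -4, g'(1) = -3, so x(1) = 1 - (-4)/(-3) = -1/3.
g(-1/3) = -208/27, g'(-1/3) = 31/3, so x(2) = (-1/3) - (-208/27)/(31/3) = 115/279.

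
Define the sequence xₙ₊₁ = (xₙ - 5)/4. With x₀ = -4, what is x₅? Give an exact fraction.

-1709/1024

x₁ = ((-4) - 5)/4 = -9/4.
x₂ = ((-9/4) - 5)/4 = -29/16.
x₃ = ((-29/16) - 5)/4 = -109/64.
x₄ = ((-109/64) - 5)/4 = -429/256.
x₅ = ((-429/256) - 5)/4 = -1709/1024.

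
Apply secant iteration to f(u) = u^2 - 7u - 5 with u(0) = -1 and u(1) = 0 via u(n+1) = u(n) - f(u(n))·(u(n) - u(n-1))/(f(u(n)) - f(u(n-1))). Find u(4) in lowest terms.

f(-1) = 3, f(0) = -5. u(2) = 0 - (-5)·(0 - (-1))/((-5) - 3) = -5/8.
f(0) = -5, f(-5/8) = -15/64. u(3) = (-5/8) - (-15/64)·((-5/8) - 0)/((-15/64) - (-5)) = -40/61.
f(-5/8) = -15/64, f(-40/61) = 75/3721. u(4) = (-40/61) - (75/3721)·((-40/61) - (-5/8))/((75/3721) - (-15/64)) = -880/1347.

-880/1347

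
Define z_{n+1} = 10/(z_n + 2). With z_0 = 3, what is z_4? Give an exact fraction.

45/19

z_1 = 10/(3 + 2) = 2.
z_2 = 10/(2 + 2) = 5/2.
z_3 = 10/(5/2 + 2) = 20/9.
z_4 = 10/(20/9 + 2) = 45/19.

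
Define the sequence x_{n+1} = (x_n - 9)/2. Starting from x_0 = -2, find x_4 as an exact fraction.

-137/16

x_1 = ((-2) - 9)/2 = -11/2.
x_2 = ((-11/2) - 9)/2 = -29/4.
x_3 = ((-29/4) - 9)/2 = -65/8.
x_4 = ((-65/8) - 9)/2 = -137/16.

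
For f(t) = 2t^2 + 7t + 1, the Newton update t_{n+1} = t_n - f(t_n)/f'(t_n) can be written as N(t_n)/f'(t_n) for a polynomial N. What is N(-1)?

1

f'(t) = 4t + 7.
N(t) = t·f'(t) - f(t) = t·(4t + 7) - (2t^2 + 7t + 1) = 2t^2 - 1.
N(-1) = 1.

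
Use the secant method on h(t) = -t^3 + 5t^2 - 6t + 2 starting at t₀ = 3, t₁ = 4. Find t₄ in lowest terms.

6930932/2025005

h(3) = 2, h(4) = -6. t₂ = 4 - (-6)·(4 - 3)/((-6) - 2) = 13/4.
h(4) = -6, h(13/4) = 63/64. t₃ = (13/4) - (63/64)·((13/4) - 4)/((63/64) - (-6)) = 500/149.
h(13/4) = 63/64, h(500/149) = 1262898/3307949. t₄ = (500/149) - (1262898/3307949)·((500/149) - (13/4))/((1262898/3307949) - (63/64)) = 6930932/2025005.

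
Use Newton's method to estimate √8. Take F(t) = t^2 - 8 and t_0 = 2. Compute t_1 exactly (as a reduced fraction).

F'(t) = 2t.
F(2) = -4, F'(2) = 4, so t_1 = 2 - (-4)/4 = 3.

3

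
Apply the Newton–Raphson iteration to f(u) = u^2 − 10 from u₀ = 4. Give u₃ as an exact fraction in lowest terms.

216401/68432

f'(u) = 2u.
f(4) = 6, f'(4) = 8, so u₁ = 4 − 6/8 = 13/4.
f(13/4) = 9/16, f'(13/4) = 13/2, so u₂ = (13/4) − (9/16)/(13/2) = 329/104.
f(329/104) = 81/10816, f'(329/104) = 329/52, so u₃ = (329/104) − (81/10816)/(329/52) = 216401/68432.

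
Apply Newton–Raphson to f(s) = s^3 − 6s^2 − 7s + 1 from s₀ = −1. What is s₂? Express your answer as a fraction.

f'(s) = 3s^2 − 12s − 7.
f(−1) = 1, f'(−1) = 8, so s₁ = (−1) − 1/8 = −9/8.
f(−9/8) = −73/512, f'(−9/8) = 659/64, so s₂ = (−9/8) − (−73/512)/(659/64) = −2929/2636.

−2929/2636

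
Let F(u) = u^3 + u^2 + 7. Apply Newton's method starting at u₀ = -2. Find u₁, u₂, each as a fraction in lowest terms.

u₁ = -19/8, u₂ = -7207/3116

F'(u) = 3u^2 + 2u.
F(-2) = 3, F'(-2) = 8, so u₁ = (-2) - 3/8 = -19/8.
F(-19/8) = -387/512, F'(-19/8) = 779/64, so u₂ = (-19/8) - (-387/512)/(779/64) = -7207/3116.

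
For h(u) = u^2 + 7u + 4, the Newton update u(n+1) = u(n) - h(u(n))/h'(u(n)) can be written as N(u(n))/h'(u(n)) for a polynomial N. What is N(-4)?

h'(u) = 2u + 7.
N(u) = u·h'(u) - h(u) = u·(2u + 7) - (u^2 + 7u + 4) = u^2 - 4.
N(-4) = 12.

12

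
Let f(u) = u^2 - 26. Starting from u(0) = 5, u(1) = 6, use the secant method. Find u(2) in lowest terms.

56/11

f(5) = -1, f(6) = 10. u(2) = 6 - 10·(6 - 5)/(10 - (-1)) = 56/11.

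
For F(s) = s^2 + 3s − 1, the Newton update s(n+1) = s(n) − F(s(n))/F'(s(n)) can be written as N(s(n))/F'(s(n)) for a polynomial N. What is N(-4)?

17

F'(s) = 2s + 3.
N(s) = s·F'(s) − F(s) = s·(2s + 3) − (s^2 + 3s − 1) = s^2 + 1.
N(-4) = 17.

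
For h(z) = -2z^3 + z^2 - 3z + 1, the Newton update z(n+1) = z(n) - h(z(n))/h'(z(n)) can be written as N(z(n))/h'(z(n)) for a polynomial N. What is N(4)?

-241

h'(z) = -6z^2 + 2z - 3.
N(z) = z·h'(z) - h(z) = z·(-6z^2 + 2z - 3) - (-2z^3 + z^2 - 3z + 1) = -4z^3 + z^2 - 1.
N(4) = -241.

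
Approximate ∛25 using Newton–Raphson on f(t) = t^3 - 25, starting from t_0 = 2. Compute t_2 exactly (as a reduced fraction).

f'(t) = 3t^2.
f(2) = -17, f'(2) = 12, so t_1 = 2 - (-17)/12 = 41/12.
f(41/12) = 25721/1728, f'(41/12) = 1681/48, so t_2 = (41/12) - (25721/1728)/(1681/48) = 90521/30258.

90521/30258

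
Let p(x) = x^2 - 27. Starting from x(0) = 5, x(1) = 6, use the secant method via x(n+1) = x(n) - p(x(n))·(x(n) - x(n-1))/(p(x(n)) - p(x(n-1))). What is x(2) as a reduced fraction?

p(5) = -2, p(6) = 9. x(2) = 6 - 9·(6 - 5)/(9 - (-2)) = 57/11.

57/11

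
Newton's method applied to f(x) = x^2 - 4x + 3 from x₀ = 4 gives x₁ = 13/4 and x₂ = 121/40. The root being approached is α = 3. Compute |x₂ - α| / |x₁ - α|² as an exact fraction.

2/5

x₁ - α = 13/4 - 3 = 1/4, so |x₁ - α| = 1/4.
x₂ - α = 121/40 - 3 = 1/40, so |x₂ - α| = 1/40.
|x₁ - α|² = 1/16.
Ratio = (1/40) / (1/16) = 2/5.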